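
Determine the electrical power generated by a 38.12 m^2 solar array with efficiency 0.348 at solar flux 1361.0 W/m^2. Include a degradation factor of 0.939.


P = area * eta * S * degradation
P = 38.12 * 0.348 * 1361.0 * 0.939
P = 16953.3627 W

16953.3627 W


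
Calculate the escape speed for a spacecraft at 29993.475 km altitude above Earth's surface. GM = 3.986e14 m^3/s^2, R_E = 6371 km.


r = 6371.0 + 29993.475 = 36364.4750 km = 3.6364475e+07 m
v_esc = sqrt(2*mu/r) = sqrt(2*3.986e14 / 3.6364475e+07)
v_esc = 4682.1463 m/s = 4.6821 km/s

4.6821 km/s


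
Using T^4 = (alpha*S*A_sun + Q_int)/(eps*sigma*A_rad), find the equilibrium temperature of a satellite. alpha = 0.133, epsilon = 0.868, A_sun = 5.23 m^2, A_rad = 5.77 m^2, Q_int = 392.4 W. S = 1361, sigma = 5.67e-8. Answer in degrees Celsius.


Numerator = alpha*S*A_sun + Q_int = 0.133*1361*5.23 + 392.4 = 1339.0980 W
Denominator = eps*sigma*A_rad = 0.868*5.67e-8*5.77 = 2.8397401e-07 W/K^4
T^4 = 4.7155653e+09 K^4
T = 262.0496 K = -11.1004 C

-11.1004 degrees Celsius


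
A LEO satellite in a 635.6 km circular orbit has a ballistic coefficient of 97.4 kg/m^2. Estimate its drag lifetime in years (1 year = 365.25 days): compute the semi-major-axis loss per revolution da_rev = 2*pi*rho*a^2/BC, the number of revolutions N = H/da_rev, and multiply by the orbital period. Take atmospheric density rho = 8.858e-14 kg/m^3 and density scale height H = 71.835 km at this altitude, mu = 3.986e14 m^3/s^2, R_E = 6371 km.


a = R_E + alt = 7006.6000 km = 7.0066e+06 m
da_rev = 2*pi*rho*a^2/BC = 2*pi*8.858e-14*(7.0066e+06)^2/97.4 = 0.280524784 m per revolution
N = H/da_rev = 71835.0000 m / 0.280524784 m = 256073.6307 revolutions
P = 2*pi*sqrt(a^3/mu) = 5836.7650 s
lifetime = N*P = 256073.6307 * 5836.7650 = 1.4946416e+09 s = 17299.0927 days
years = 17299.0927 / 365.25 = 47.3623 years

47.3623 years


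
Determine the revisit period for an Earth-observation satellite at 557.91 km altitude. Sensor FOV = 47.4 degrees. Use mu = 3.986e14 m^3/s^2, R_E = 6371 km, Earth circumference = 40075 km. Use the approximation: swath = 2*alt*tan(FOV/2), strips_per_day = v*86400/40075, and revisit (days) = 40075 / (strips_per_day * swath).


swath = 2*557.91*tan(0.413643) = 489.8107 km
v = sqrt(mu/r) = 7584.6612 m/s = 7.5847 km/s
strips/day = v*86400/40075 = 7.5847*86400/40075 = 16.3522
coverage/day = strips * swath = 16.3522 * 489.8107 = 8009.4869 km
revisit = 40075 / 8009.4869 = 5.0034 days

5.0034 days


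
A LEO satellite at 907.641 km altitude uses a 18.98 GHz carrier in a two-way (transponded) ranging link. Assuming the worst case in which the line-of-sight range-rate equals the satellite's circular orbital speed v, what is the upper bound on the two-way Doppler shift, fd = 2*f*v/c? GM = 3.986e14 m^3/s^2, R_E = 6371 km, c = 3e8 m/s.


r = 7.278641e+06 m
v = sqrt(mu/r) = 7400.2007 m/s (worst-case radial velocity)
f = 18.98 GHz = 1.898e+10 Hz
fd = 2*f*v/c = 2*1.898e+10*7400.2007/3.0e+08
fd = 936372.0600 Hz

936372.0600 Hz


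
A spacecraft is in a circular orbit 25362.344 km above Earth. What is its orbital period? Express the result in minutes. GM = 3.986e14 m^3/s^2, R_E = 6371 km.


r = 31733.3440 km = 3.1733344e+07 m
T = 2*pi*sqrt(r^3/mu) = 2*pi*sqrt(3.195564e+22 / 3.986e14)
T = 56258.0896 s = 937.6348 min

937.6348 minutes


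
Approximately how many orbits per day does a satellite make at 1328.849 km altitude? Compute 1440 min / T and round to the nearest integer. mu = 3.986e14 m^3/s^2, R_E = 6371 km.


r = 7.699849e+06 m
T = 2*pi*sqrt(r^3/mu) = 6724.1057 s = 112.0684 min
revs/day = 1440 / 112.0684 = 12.8493
Rounded: 13 revolutions per day

13 revolutions per day


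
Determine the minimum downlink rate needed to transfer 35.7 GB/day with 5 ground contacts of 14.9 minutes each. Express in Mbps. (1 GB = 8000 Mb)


total contact time = 5 * 14.9 * 60 = 4470.0000 s
data = 35.7 GB = 285600.0000 Mb
rate = 285600.0000 / 4470.0000 = 63.8926 Mbps

63.8926 Mbps


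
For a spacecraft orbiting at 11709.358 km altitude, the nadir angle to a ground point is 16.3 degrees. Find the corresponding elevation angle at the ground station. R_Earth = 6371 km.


r = R_E + alt = 18080.3580 km
Law of sines in the satellite / Earth-center / ground-point triangle:
  sin(nadir)/R_E = sin(90 + el)/r  =>  cos(el) = (r/R_E)*sin(nadir)
cos(el) = (18080.3580 / 6371.0000) * sin(16.3 deg) = 0.7965083
el = arccos(0.7965083) = 37.2020 deg
(Earth-central angle = 90 - nadir - el = 36.4980 deg)

37.2020 degrees


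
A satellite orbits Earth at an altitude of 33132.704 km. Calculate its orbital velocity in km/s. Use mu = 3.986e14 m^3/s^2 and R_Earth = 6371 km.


r = R_E + alt = 6371.0 + 33132.704 = 39503.7040 km = 3.9503704e+07 m
v = sqrt(mu/r) = sqrt(3.986e14 / 3.9503704e+07) = 3176.5064 m/s = 3.1765 km/s

3.1765 km/s


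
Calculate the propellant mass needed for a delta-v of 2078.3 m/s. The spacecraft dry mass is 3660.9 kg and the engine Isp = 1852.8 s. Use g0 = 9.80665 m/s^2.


ve = Isp * g0 = 1852.8 * 9.80665 = 18169.761120 m/s
mass ratio = exp(dv/ve) = exp(2078.3/18169.761120) = 1.12118073
m_prop = m_dry * (mr - 1) = 3660.9 * (1.12118073 - 1)
m_prop = 443.6305 kg

443.6305 kg


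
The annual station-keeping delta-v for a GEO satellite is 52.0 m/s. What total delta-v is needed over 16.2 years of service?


dV = rate * years = 52.0 * 16.2
dV = 842.4000 m/s

842.4000 m/s


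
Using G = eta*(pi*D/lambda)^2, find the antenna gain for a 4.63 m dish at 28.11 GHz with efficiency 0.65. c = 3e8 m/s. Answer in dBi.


lambda = c/f = 3e8 / 2.811e+10 = 0.01067236 m
G = eta*(pi*D/lambda)^2 = 0.65*(pi*4.63/0.01067236)^2
G = 1.2074086e+06 (linear)
G = 10*log10(1.2074086e+06) = 60.8185 dBi

60.8185 dBi


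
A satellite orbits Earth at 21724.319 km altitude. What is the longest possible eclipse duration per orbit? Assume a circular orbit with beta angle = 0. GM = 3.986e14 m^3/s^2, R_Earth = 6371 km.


r = 28095.3190 km
T = 781.1077 min
Eclipse fraction = arcsin(R_E/r)/pi = arcsin(6371.0000/28095.3190)/pi
= arcsin(0.2267638)/pi = 0.07281453
Eclipse duration = 0.07281453 * 781.1077 = 56.8760 min

56.8760 minutes


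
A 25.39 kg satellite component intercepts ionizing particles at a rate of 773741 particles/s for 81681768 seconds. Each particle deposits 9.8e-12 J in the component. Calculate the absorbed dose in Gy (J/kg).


Total energy deposited = rate * time * E_per
  = 773741 * 81681768 * 9.8e-12 = 619.3652 J
Dose = E_total / mass = 619.3652 / 25.39
Dose = 24.3941 Gy

24.3941 Gy


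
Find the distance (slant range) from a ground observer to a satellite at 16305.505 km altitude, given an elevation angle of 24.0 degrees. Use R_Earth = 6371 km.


h = 16305.505 km, el = 24.0 deg
d = -R_E*sin(el) + sqrt((R_E*sin(el))^2 + 2*R_E*h + h^2)
d = -6371.0000*sin(0.418879) + sqrt((6371.0000*0.4067366)^2 + 2*6371.0000*16305.505 + 16305.505^2)
d = 19325.5504 km

19325.5504 km


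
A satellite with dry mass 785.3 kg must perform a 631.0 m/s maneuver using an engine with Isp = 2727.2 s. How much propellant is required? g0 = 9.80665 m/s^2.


ve = Isp * g0 = 2727.2 * 9.80665 = 26744.695880 m/s
mass ratio = exp(dv/ve) = exp(631.0/26744.695880) = 1.02387399
m_prop = m_dry * (mr - 1) = 785.3 * (1.02387399 - 1)
m_prop = 18.7482 kg

18.7482 kg


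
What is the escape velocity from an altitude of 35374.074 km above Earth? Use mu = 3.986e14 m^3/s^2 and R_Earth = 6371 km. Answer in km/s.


r = 6371.0 + 35374.074 = 41745.0740 km = 4.1745074e+07 m
v_esc = sqrt(2*mu/r) = sqrt(2*3.986e14 / 4.1745074e+07)
v_esc = 4369.9959 m/s = 4.3700 km/s

4.3700 km/s


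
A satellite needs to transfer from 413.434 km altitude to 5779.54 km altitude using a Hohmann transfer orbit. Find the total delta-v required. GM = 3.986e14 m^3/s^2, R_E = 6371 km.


r1 = 6784.4340 km = 6.784434e+06 m
r2 = 12150.5400 km = 1.215054e+07 m
dv1 = sqrt(mu/r1)*(sqrt(2*r2/(r1+r2)) - 1) = 1018.4549 m/s
dv2 = sqrt(mu/r2)*(1 - sqrt(2*r1/(r1+r2))) = 879.0435 m/s
total dv = |dv1| + |dv2| = 1018.4549 + 879.0435 = 1897.4984 m/s = 1.8975 km/s

1.8975 km/s


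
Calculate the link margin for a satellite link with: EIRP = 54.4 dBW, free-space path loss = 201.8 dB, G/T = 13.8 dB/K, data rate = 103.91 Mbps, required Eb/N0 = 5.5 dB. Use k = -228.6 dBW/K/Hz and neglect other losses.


C/N0 = EIRP - FSPL + G/T - k = 54.4 - 201.8 + 13.8 - (-228.6)
C/N0 = 95.0000 dB-Hz
R_b = 103.91 Mbps = 1.0391e+08 bps -> 10*log10(R_b) = 80.1666 dB-Hz
Eb/N0 = C/N0 - 10*log10(R_b) = 95.0000 - 80.1666 = 14.8334 dB
Margin = Eb/N0 - Eb/N0_req = 14.8334 - 5.5 = 9.3334 dB (link closes)

9.3334 dB


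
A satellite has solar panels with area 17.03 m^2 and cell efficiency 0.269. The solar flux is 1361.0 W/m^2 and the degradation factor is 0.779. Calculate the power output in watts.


P = area * eta * S * degradation
P = 17.03 * 0.269 * 1361.0 * 0.779
P = 4856.9375 W

4856.9375 W


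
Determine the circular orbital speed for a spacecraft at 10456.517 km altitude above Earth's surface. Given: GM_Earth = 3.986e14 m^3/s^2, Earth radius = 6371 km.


r = R_E + alt = 6371.0 + 10456.517 = 16827.5170 km = 1.6827517e+07 m
v = sqrt(mu/r) = sqrt(3.986e14 / 1.6827517e+07) = 4866.9695 m/s = 4.8670 km/s

4.8670 km/s


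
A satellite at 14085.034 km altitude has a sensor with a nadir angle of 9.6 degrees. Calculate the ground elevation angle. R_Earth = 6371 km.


r = R_E + alt = 20456.0340 km
Law of sines in the satellite / Earth-center / ground-point triangle:
  sin(nadir)/R_E = sin(90 + el)/r  =>  cos(el) = (r/R_E)*sin(nadir)
cos(el) = (20456.0340 / 6371.0000) * sin(9.6 deg) = 0.5354618
el = arccos(0.5354618) = 57.6248 deg
(Earth-central angle = 90 - nadir - el = 22.7752 deg)

57.6248 degrees


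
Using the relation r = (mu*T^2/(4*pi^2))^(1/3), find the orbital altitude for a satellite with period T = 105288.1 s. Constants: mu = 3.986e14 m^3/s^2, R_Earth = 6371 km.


T = 105288.1 s
r = (mu*T^2/(4*pi^2))^(1/3) = (3.986e14 * 105288.1^2 / (4*pi^2))^(1/3)
r = 4.8192417e+07 m = 48192.4174 km
alt = r - R_E = 48192.4174 - 6371 = 41821.4174 km

41821.4174 km


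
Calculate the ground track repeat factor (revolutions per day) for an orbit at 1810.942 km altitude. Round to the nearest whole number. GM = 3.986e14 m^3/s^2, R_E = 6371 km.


r = 8.181942e+06 m
T = 2*pi*sqrt(r^3/mu) = 7365.3912 s = 122.7565 min
revs/day = 1440 / 122.7565 = 11.7305
Rounded: 12 revolutions per day

12 revolutions per day


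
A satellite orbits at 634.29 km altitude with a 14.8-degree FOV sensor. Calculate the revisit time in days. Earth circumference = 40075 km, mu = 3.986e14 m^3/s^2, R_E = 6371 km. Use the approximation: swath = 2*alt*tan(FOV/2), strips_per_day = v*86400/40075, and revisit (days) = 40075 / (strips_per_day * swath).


swath = 2*634.29*tan(0.1291544) = 164.7598 km
v = sqrt(mu/r) = 7543.1994 m/s = 7.5432 km/s
strips/day = v*86400/40075 = 7.5432*86400/40075 = 16.2628
coverage/day = strips * swath = 16.2628 * 164.7598 = 2679.4582 km
revisit = 40075 / 2679.4582 = 14.9564 days

14.9564 days


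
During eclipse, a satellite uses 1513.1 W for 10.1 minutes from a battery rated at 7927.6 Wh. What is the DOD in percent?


E_used = P * t / 60 = 1513.1 * 10.1 / 60 = 254.7052 Wh
DOD = E_used / E_total * 100 = 254.7052 / 7927.6 * 100
DOD = 3.2129 %

3.2129 %


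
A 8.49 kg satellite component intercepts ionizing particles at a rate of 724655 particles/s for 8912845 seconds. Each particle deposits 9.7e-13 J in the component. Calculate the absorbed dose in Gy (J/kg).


Total energy deposited = rate * time * E_per
  = 724655 * 8912845 * 9.7e-13 = 6.2650 J
Dose = E_total / mass = 6.2650 / 8.49
Dose = 0.7379241 Gy

0.7379 Gy


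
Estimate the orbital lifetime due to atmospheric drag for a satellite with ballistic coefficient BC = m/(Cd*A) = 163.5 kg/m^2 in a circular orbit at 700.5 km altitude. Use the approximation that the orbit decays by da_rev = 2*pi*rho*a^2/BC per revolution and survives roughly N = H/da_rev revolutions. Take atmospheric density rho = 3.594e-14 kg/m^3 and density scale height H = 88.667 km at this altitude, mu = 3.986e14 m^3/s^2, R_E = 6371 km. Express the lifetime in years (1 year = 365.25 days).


a = R_E + alt = 7071.5000 km = 7.0715e+06 m
da_rev = 2*pi*rho*a^2/BC = 2*pi*3.594e-14*(7.0715e+06)^2/163.5 = 0.0690658364 m per revolution
N = H/da_rev = 88667.0000 m / 0.0690658364 m = 1.283804e+06 revolutions
P = 2*pi*sqrt(a^3/mu) = 5918.0488 s
lifetime = N*P = 1.283804e+06 * 5918.0488 = 7.5976149e+09 s = 87935.3581 days
years = 87935.3581 / 365.25 = 240.7539 years

240.7539 years


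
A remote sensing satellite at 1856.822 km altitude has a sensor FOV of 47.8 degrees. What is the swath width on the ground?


FOV = 47.8 deg = 0.8342674 rad
swath = 2 * alt * tan(FOV/2) = 2 * 1856.822 * tan(0.4171337)
swath = 2 * 1856.822 * 0.443139
swath = 1645.6605 km

1645.6605 km


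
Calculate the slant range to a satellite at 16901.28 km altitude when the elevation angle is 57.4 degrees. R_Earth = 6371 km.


h = 16901.28 km, el = 57.4 deg
d = -R_E*sin(el) + sqrt((R_E*sin(el))^2 + 2*R_E*h + h^2)
d = -6371.0000*sin(1.0018) + sqrt((6371.0000*0.8424524)^2 + 2*6371.0000*16901.28 + 16901.28^2)
d = 17650.4876 km

17650.4876 km


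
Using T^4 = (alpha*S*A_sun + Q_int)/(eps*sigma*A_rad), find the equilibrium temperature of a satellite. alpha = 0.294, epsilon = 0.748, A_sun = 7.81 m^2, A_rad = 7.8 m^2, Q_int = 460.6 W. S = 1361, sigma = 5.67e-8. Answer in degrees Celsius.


Numerator = alpha*S*A_sun + Q_int = 0.294*1361*7.81 + 460.6 = 3585.6465 W
Denominator = eps*sigma*A_rad = 0.748*5.67e-8*7.8 = 3.3081048e-07 W/K^4
T^4 = 1.0838975e+10 K^4
T = 322.6614 K = 49.5114 C

49.5114 degrees Celsius


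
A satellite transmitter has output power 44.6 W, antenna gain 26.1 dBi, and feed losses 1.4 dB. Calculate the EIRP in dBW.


Pt = 44.6 W = 16.4933 dBW
EIRP = Pt_dBW + Gt - losses = 16.4933 + 26.1 - 1.4 = 41.1933 dBW

41.1933 dBW


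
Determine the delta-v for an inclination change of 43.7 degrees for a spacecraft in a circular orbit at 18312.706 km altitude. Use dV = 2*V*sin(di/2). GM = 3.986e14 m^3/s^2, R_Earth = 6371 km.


r = 24683.7060 km = 2.4683706e+07 m
V = sqrt(mu/r) = 4018.4953 m/s
di = 43.7 deg = 0.7627089 rad
dV = 2*V*sin(di/2) = 2*4018.4953*sin(0.3813544)
dV = 2991.1907 m/s = 2.9912 km/s

2.9912 km/s


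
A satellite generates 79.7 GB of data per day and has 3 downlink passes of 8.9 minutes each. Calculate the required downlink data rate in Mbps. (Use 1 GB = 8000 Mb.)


total contact time = 3 * 8.9 * 60 = 1602.0000 s
data = 79.7 GB = 637600.0000 Mb
rate = 637600.0000 / 1602.0000 = 398.0025 Mbps

398.0025 Mbps


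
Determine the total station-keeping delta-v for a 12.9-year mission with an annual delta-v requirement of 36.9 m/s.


dV = rate * years = 36.9 * 12.9
dV = 476.0100 m/s

476.0100 m/s


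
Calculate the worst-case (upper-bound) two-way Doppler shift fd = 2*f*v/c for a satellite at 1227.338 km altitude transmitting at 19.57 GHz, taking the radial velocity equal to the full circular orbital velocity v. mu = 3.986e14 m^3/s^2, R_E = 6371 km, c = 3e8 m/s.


r = 7.598338e+06 m
v = sqrt(mu/r) = 7242.8475 m/s (worst-case radial velocity)
f = 19.57 GHz = 1.957e+10 Hz
fd = 2*f*v/c = 2*1.957e+10*7242.8475/3.0e+08
fd = 944950.1744 Hz

944950.1744 Hz


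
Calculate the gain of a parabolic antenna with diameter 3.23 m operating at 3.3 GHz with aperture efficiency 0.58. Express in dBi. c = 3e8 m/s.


lambda = c/f = 3e8 / 3.3e+09 = 0.09090909 m
G = eta*(pi*D/lambda)^2 = 0.58*(pi*3.23/0.09090909)^2
G = 7226.3361 (linear)
G = 10*log10(7226.3361) = 38.5892 dBi

38.5892 dBi


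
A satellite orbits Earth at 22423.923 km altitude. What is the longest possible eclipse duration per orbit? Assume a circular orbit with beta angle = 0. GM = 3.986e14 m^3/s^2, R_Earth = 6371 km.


r = 28794.9230 km
T = 810.4642 min
Eclipse fraction = arcsin(R_E/r)/pi = arcsin(6371.0000/28794.9230)/pi
= arcsin(0.2212543)/pi = 0.07101508
Eclipse duration = 0.07101508 * 810.4642 = 57.5552 min

57.5552 minutes


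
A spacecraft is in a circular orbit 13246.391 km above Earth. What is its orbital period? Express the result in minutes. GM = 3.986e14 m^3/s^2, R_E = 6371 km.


r = 19617.3910 km = 1.9617391e+07 m
T = 2*pi*sqrt(r^3/mu) = 2*pi*sqrt(7.5495966e+21 / 3.986e14)
T = 27344.6956 s = 455.7449 min

455.7449 minutes


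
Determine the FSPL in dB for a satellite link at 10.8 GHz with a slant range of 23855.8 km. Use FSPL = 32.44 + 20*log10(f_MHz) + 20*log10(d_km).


f = 10.8 GHz = 10800.0000 MHz
d = 23855.8 km
FSPL = 32.44 + 20*log10(10800.0000) + 20*log10(23855.8)
FSPL = 32.44 + 80.6685 + 87.5519
FSPL = 200.6604 dB

200.6604 dB


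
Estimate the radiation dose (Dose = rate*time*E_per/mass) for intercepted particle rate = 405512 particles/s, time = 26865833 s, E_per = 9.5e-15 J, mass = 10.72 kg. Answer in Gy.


Total energy deposited = rate * time * E_per
  = 405512 * 26865833 * 9.5e-15 = 0.103497 J
Dose = E_total / mass = 0.103497 / 10.72
Dose = 0.009654568 Gy

0.0097 Gy


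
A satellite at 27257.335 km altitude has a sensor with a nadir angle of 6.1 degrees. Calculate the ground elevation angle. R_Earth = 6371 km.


r = R_E + alt = 33628.3350 km
Law of sines in the satellite / Earth-center / ground-point triangle:
  sin(nadir)/R_E = sin(90 + el)/r  =>  cos(el) = (r/R_E)*sin(nadir)
cos(el) = (33628.3350 / 6371.0000) * sin(6.1 deg) = 0.5608984
el = arccos(0.5608984) = 55.8820 deg
(Earth-central angle = 90 - nadir - el = 28.0180 deg)

55.8820 degrees


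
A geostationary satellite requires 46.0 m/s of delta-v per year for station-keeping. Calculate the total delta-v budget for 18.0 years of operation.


dV = rate * years = 46.0 * 18.0
dV = 828.0000 m/s

828.0000 m/s


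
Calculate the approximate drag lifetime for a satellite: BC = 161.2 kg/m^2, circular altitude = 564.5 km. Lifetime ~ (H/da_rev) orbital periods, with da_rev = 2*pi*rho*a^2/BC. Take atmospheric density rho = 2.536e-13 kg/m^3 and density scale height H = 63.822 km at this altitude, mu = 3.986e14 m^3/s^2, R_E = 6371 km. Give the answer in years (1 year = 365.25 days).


a = R_E + alt = 6935.5000 km = 6.9355e+06 m
da_rev = 2*pi*rho*a^2/BC = 2*pi*2.536e-13*(6.9355e+06)^2/161.2 = 0.475466181 m per revolution
N = H/da_rev = 63822.0000 m / 0.475466181 m = 134230.3669 revolutions
P = 2*pi*sqrt(a^3/mu) = 5748.1473 s
lifetime = N*P = 134230.3669 * 5748.1473 = 7.7157592e+08 s = 8930.2768 days
years = 8930.2768 / 365.25 = 24.4498 years

24.4498 years


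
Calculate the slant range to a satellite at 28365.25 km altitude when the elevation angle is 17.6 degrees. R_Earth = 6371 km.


h = 28365.25 km, el = 17.6 deg
d = -R_E*sin(el) + sqrt((R_E*sin(el))^2 + 2*R_E*h + h^2)
d = -6371.0000*sin(0.3071779) + sqrt((6371.0000*0.3023699)^2 + 2*6371.0000*28365.25 + 28365.25^2)
d = 32274.8943 km

32274.8943 km


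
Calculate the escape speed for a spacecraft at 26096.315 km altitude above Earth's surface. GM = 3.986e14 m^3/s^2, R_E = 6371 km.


r = 6371.0 + 26096.315 = 32467.3150 km = 3.2467315e+07 m
v_esc = sqrt(2*mu/r) = sqrt(2*3.986e14 / 3.2467315e+07)
v_esc = 4955.1917 m/s = 4.9552 km/s

4.9552 km/s


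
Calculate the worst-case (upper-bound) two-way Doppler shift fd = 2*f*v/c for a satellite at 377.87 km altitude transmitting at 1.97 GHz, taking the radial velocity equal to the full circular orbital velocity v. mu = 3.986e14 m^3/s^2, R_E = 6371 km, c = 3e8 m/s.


r = 6.74887e+06 m
v = sqrt(mu/r) = 7685.1636 m/s (worst-case radial velocity)
f = 1.97 GHz = 1.97e+09 Hz
fd = 2*f*v/c = 2*1.97e+09*7685.1636/3.0e+08
fd = 100931.8150 Hz

100931.8150 Hz


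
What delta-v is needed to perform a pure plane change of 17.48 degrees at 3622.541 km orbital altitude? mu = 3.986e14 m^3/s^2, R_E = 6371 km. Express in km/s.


r = 9993.5410 km = 9.993541e+06 m
V = sqrt(mu/r) = 6315.5176 m/s
di = 17.48 deg = 0.3050836 rad
dV = 2*V*sin(di/2) = 2*6315.5176*sin(0.1525418)
dV = 1919.2969 m/s = 1.9193 km/s

1.9193 km/s


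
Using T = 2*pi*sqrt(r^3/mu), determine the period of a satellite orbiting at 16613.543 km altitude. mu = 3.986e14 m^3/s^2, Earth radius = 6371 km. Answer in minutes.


r = 22984.5430 km = 2.2984543e+07 m
T = 2*pi*sqrt(r^3/mu) = 2*pi*sqrt(1.2142486e+22 / 3.986e14)
T = 34678.8774 s = 577.9813 min

577.9813 minutes


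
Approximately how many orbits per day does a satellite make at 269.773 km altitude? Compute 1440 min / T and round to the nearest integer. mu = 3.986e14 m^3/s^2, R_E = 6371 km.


r = 6.640773e+06 m
T = 2*pi*sqrt(r^3/mu) = 5385.6630 s = 89.7610 min
revs/day = 1440 / 89.7610 = 16.0426
Rounded: 16 revolutions per day

16 revolutions per day


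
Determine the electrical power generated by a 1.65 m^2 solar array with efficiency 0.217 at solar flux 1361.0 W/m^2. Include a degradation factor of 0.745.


P = area * eta * S * degradation
P = 1.65 * 0.217 * 1361.0 * 0.745
P = 363.0430 W

363.0430 W


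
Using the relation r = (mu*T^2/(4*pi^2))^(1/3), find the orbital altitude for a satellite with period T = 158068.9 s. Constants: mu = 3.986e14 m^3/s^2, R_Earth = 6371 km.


T = 158068.9 s
r = (mu*T^2/(4*pi^2))^(1/3) = (3.986e14 * 158068.9^2 / (4*pi^2))^(1/3)
r = 6.318638e+07 m = 63186.3797 km
alt = r - R_E = 63186.3797 - 6371 = 56815.3797 km

56815.3797 km


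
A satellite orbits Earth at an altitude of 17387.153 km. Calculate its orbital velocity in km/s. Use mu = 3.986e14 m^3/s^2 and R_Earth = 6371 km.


r = R_E + alt = 6371.0 + 17387.153 = 23758.1530 km = 2.3758153e+07 m
v = sqrt(mu/r) = sqrt(3.986e14 / 2.3758153e+07) = 4096.0223 m/s = 4.0960 km/s

4.0960 km/s


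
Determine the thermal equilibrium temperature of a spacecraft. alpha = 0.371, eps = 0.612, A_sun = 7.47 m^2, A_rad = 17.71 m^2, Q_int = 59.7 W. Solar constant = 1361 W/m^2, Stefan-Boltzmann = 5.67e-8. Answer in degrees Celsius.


Numerator = alpha*S*A_sun + Q_int = 0.371*1361*7.47 + 59.7 = 3831.5346 W
Denominator = eps*sigma*A_rad = 0.612*5.67e-8*17.71 = 6.1454408e-07 W/K^4
T^4 = 6.2347595e+09 K^4
T = 280.9991 K = 7.8491 C

7.8491 degrees Celsius


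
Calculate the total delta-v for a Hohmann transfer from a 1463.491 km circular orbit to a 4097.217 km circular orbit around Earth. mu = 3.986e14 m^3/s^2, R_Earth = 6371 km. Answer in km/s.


r1 = 7834.4910 km = 7.834491e+06 m
r2 = 10468.2170 km = 1.0468217e+07 m
dv1 = sqrt(mu/r1)*(sqrt(2*r2/(r1+r2)) - 1) = 495.9597 m/s
dv2 = sqrt(mu/r2)*(1 - sqrt(2*r1/(r1+r2))) = 461.2099 m/s
total dv = |dv1| + |dv2| = 495.9597 + 461.2099 = 957.1697 m/s = 0.9571697 km/s

0.9572 km/s


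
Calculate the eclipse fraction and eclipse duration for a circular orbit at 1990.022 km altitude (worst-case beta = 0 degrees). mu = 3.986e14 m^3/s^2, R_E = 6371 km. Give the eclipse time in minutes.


r = 8361.0220 km
T = 126.8087 min
Eclipse fraction = arcsin(R_E/r)/pi = arcsin(6371.0000/8361.0220)/pi
= arcsin(0.7619882)/pi = 0.2757766
Eclipse duration = 0.2757766 * 126.8087 = 34.9709 min

34.9709 minutes


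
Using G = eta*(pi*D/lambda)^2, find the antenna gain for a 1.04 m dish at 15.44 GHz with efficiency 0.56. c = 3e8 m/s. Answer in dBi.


lambda = c/f = 3e8 / 1.544e+10 = 0.01943005 m
G = eta*(pi*D/lambda)^2 = 0.56*(pi*1.04/0.01943005)^2
G = 15834.5795 (linear)
G = 10*log10(15834.5795) = 41.9961 dBi

41.9961 dBi


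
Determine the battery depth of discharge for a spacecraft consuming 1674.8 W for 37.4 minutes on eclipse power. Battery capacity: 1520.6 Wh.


E_used = P * t / 60 = 1674.8 * 37.4 / 60 = 1043.9587 Wh
DOD = E_used / E_total * 100 = 1043.9587 / 1520.6 * 100
DOD = 68.6544 %

68.6544 %


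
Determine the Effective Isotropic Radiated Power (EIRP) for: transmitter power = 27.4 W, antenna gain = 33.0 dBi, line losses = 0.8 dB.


Pt = 27.4 W = 14.3775 dBW
EIRP = Pt_dBW + Gt - losses = 14.3775 + 33.0 - 0.8 = 46.5775 dBW

46.5775 dBW


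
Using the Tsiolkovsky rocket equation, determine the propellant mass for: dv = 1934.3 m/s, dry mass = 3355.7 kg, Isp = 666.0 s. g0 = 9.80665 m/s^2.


ve = Isp * g0 = 666.0 * 9.80665 = 6531.228900 m/s
mass ratio = exp(dv/ve) = exp(1934.3/6531.228900) = 1.34468761
m_prop = m_dry * (mr - 1) = 3355.7 * (1.34468761 - 1)
m_prop = 1156.6682 kg

1156.6682 kg


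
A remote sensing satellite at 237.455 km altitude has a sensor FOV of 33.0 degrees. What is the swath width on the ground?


FOV = 33.0 deg = 0.5759587 rad
swath = 2 * alt * tan(FOV/2) = 2 * 237.455 * tan(0.2879793)
swath = 2 * 237.455 * 0.2962135
swath = 140.6748 km

140.6748 km


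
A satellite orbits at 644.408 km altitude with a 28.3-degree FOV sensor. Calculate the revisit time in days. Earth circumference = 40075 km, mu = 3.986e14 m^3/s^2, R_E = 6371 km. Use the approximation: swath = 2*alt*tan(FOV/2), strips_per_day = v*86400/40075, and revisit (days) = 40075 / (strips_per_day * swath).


swath = 2*644.408*tan(0.2469641) = 324.9241 km
v = sqrt(mu/r) = 7537.7578 m/s = 7.5378 km/s
strips/day = v*86400/40075 = 7.5378*86400/40075 = 16.2511
coverage/day = strips * swath = 16.2511 * 324.9241 = 5280.3700 km
revisit = 40075 / 5280.3700 = 7.5894 days

7.5894 days


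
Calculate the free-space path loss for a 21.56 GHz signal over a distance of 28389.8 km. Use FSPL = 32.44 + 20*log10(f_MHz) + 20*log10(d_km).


f = 21.56 GHz = 21560.0000 MHz
d = 28389.8 km
FSPL = 32.44 + 20*log10(21560.0000) + 20*log10(28389.8)
FSPL = 32.44 + 86.6730 + 89.0632
FSPL = 208.1762 dB

208.1762 dB


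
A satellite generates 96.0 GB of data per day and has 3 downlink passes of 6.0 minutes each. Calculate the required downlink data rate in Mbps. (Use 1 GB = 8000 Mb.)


total contact time = 3 * 6.0 * 60 = 1080.0000 s
data = 96.0 GB = 768000.0000 Mb
rate = 768000.0000 / 1080.0000 = 711.1111 Mbps

711.1111 Mbps


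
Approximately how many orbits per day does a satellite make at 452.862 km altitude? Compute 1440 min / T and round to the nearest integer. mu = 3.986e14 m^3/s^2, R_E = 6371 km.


r = 6.823862e+06 m
T = 2*pi*sqrt(r^3/mu) = 5609.9188 s = 93.4986 min
revs/day = 1440 / 93.4986 = 15.4013
Rounded: 15 revolutions per day

15 revolutions per day


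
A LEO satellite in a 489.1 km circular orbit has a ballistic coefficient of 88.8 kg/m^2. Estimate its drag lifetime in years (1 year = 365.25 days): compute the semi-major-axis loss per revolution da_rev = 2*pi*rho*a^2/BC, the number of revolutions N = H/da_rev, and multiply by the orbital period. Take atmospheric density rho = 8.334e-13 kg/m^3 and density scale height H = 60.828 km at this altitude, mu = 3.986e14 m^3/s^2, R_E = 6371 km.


a = R_E + alt = 6860.1000 km = 6.8601e+06 m
da_rev = 2*pi*rho*a^2/BC = 2*pi*8.334e-13*(6.8601e+06)^2/88.8 = 2.775117 m per revolution
N = H/da_rev = 60828.0000 m / 2.775117 m = 21919.0762 revolutions
P = 2*pi*sqrt(a^3/mu) = 5654.6651 s
lifetime = N*P = 21919.0762 * 5654.6651 = 1.2394504e+08 s = 1434.5490 days
years = 1434.5490 / 365.25 = 3.9276 years

3.9276 years


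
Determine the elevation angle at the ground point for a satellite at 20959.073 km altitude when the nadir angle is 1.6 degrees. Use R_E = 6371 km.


r = R_E + alt = 27330.0730 km
Law of sines in the satellite / Earth-center / ground-point triangle:
  sin(nadir)/R_E = sin(90 + el)/r  =>  cos(el) = (r/R_E)*sin(nadir)
cos(el) = (27330.0730 / 6371.0000) * sin(1.6 deg) = 0.1197772
el = arccos(0.1197772) = 83.1208 deg
(Earth-central angle = 90 - nadir - el = 5.2792 deg)

83.1208 degrees


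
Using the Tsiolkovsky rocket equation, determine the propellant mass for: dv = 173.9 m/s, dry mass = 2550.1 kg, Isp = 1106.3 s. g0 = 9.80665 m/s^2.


ve = Isp * g0 = 1106.3 * 9.80665 = 10849.096895 m/s
mass ratio = exp(dv/ve) = exp(173.9/10849.096895) = 1.01615814
m_prop = m_dry * (mr - 1) = 2550.1 * (1.01615814 - 1)
m_prop = 41.2049 kg

41.2049 kg


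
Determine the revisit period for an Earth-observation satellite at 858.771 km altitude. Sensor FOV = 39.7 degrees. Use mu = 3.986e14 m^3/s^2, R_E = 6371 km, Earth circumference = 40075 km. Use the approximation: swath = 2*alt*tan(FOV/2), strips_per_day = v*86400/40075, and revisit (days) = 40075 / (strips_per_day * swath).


swath = 2*858.771*tan(0.3464479) = 620.0468 km
v = sqrt(mu/r) = 7425.1696 m/s = 7.4252 km/s
strips/day = v*86400/40075 = 7.4252*86400/40075 = 16.0084
coverage/day = strips * swath = 16.0084 * 620.0468 = 9925.9268 km
revisit = 40075 / 9925.9268 = 4.0374 days

4.0374 days


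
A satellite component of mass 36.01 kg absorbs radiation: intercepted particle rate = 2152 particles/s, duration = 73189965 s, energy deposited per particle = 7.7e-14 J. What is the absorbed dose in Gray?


Total energy deposited = rate * time * E_per
  = 2152 * 73189965 * 7.7e-14 = 0.01212787 J
Dose = E_total / mass = 0.01212787 / 36.01
Dose = 3.3679172e-04 Gy

3.3679e-04 Gy


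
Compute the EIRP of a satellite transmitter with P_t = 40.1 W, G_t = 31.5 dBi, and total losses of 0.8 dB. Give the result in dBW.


Pt = 40.1 W = 16.0314 dBW
EIRP = Pt_dBW + Gt - losses = 16.0314 + 31.5 - 0.8 = 46.7314 dBW

46.7314 dBW


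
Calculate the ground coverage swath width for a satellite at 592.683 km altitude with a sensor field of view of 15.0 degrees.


FOV = 15.0 deg = 0.2617994 rad
swath = 2 * alt * tan(FOV/2) = 2 * 592.683 * tan(0.1308997)
swath = 2 * 592.683 * 0.1316525
swath = 156.0564 km

156.0564 km


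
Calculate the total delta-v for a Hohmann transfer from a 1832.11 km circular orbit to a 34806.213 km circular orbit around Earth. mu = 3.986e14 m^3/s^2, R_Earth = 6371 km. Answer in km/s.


r1 = 8203.1100 km = 8.20311e+06 m
r2 = 41177.2130 km = 4.1177213e+07 m
dv1 = sqrt(mu/r1)*(sqrt(2*r2/(r1+r2)) - 1) = 2031.3947 m/s
dv2 = sqrt(mu/r2)*(1 - sqrt(2*r1/(r1+r2))) = 1317.9277 m/s
total dv = |dv1| + |dv2| = 2031.3947 + 1317.9277 = 3349.3224 m/s = 3.3493 km/s

3.3493 km/s


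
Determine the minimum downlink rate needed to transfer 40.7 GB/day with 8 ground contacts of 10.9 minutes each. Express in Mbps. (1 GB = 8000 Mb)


total contact time = 8 * 10.9 * 60 = 5232.0000 s
data = 40.7 GB = 325600.0000 Mb
rate = 325600.0000 / 5232.0000 = 62.2324 Mbps

62.2324 Mbps


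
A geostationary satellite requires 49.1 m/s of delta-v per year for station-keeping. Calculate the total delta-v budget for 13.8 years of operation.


dV = rate * years = 49.1 * 13.8
dV = 677.5800 m/s

677.5800 m/s


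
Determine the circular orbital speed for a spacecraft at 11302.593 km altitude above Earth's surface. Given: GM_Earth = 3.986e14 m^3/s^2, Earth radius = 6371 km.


r = R_E + alt = 6371.0 + 11302.593 = 17673.5930 km = 1.7673593e+07 m
v = sqrt(mu/r) = sqrt(3.986e14 / 1.7673593e+07) = 4749.0443 m/s = 4.7490 km/s

4.7490 km/s


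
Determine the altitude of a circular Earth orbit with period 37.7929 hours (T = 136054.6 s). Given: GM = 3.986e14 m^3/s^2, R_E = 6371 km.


T = 136054.6 s
r = (mu*T^2/(4*pi^2))^(1/3) = (3.986e14 * 136054.6^2 / (4*pi^2))^(1/3)
r = 5.7174364e+07 m = 57174.3636 km
alt = r - R_E = 57174.3636 - 6371 = 50803.3636 km

50803.3636 km


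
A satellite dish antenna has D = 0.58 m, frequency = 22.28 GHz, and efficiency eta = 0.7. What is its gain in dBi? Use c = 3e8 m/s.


lambda = c/f = 3e8 / 2.228e+10 = 0.01346499 m
G = eta*(pi*D/lambda)^2 = 0.7*(pi*0.58/0.01346499)^2
G = 12818.6307 (linear)
G = 10*log10(12818.6307) = 41.0784 dBi

41.0784 dBi


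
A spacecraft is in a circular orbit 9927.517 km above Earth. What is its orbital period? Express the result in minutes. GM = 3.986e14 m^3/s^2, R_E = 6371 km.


r = 16298.5170 km = 1.6298517e+07 m
T = 2*pi*sqrt(r^3/mu) = 2*pi*sqrt(4.3295651e+21 / 3.986e14)
T = 20707.7711 s = 345.1295 min

345.1295 minutes


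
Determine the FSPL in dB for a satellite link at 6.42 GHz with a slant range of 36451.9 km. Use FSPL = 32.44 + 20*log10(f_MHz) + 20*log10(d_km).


f = 6.42 GHz = 6420.0000 MHz
d = 36451.9 km
FSPL = 32.44 + 20*log10(6420.0000) + 20*log10(36451.9)
FSPL = 32.44 + 76.1507 + 91.2344
FSPL = 199.8251 dB

199.8251 dB


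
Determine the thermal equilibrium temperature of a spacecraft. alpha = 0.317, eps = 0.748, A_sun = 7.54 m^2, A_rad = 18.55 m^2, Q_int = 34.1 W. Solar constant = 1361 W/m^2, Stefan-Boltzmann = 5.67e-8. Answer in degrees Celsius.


Numerator = alpha*S*A_sun + Q_int = 0.317*1361*7.54 + 34.1 = 3287.1350 W
Denominator = eps*sigma*A_rad = 0.748*5.67e-8*18.55 = 7.8673518e-07 W/K^4
T^4 = 4.1781975e+09 K^4
T = 254.2420 K = -18.9080 C

-18.9080 degrees Celsius


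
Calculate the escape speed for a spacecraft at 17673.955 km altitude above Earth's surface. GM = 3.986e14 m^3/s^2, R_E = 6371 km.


r = 6371.0 + 17673.955 = 24044.9550 km = 2.4044955e+07 m
v_esc = sqrt(2*mu/r) = sqrt(2*3.986e14 / 2.4044955e+07)
v_esc = 5758.0000 m/s = 5.7580 km/s

5.7580 km/s


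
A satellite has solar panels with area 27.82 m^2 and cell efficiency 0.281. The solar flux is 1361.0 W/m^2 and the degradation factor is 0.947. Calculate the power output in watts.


P = area * eta * S * degradation
P = 27.82 * 0.281 * 1361.0 * 0.947
P = 10075.6147 W

10075.6147 W


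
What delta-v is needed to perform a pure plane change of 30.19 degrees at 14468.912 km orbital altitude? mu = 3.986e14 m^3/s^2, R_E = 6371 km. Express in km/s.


r = 20839.9120 km = 2.0839912e+07 m
V = sqrt(mu/r) = 4373.4152 m/s
di = 30.19 deg = 0.5269149 rad
dV = 2*V*sin(di/2) = 2*4373.4152*sin(0.2634575)
dV = 2277.8518 m/s = 2.2779 km/s

2.2779 km/s


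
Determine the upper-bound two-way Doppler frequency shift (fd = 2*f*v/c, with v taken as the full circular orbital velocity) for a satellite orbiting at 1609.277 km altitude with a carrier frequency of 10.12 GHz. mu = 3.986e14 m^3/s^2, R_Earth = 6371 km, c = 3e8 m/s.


r = 7.980277e+06 m
v = sqrt(mu/r) = 7067.3999 m/s (worst-case radial velocity)
f = 10.12 GHz = 1.012e+10 Hz
fd = 2*f*v/c = 2*1.012e+10*7067.3999/3.0e+08
fd = 476813.9111 Hz

476813.9111 Hz


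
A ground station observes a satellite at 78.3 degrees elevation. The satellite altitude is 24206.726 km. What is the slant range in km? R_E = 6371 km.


h = 24206.726 km, el = 78.3 deg
d = -R_E*sin(el) + sqrt((R_E*sin(el))^2 + 2*R_E*h + h^2)
d = -6371.0000*sin(1.3666) + sqrt((6371.0000*0.9792228)^2 + 2*6371.0000*24206.726 + 24206.726^2)
d = 24311.7916 km

24311.7916 km


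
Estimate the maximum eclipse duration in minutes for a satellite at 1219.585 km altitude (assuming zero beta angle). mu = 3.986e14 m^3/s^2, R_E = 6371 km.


r = 7590.5850 km
T = 109.6915 min
Eclipse fraction = arcsin(R_E/r)/pi = arcsin(6371.0000/7590.5850)/pi
= arcsin(0.8393292)/pi = 0.317052
Eclipse duration = 0.317052 * 109.6915 = 34.7779 min

34.7779 minutes


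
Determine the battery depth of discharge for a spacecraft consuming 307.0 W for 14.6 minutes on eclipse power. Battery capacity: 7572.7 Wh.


E_used = P * t / 60 = 307.0 * 14.6 / 60 = 74.7033 Wh
DOD = E_used / E_total * 100 = 74.7033 / 7572.7 * 100
DOD = 0.9864821 %

0.9865 %


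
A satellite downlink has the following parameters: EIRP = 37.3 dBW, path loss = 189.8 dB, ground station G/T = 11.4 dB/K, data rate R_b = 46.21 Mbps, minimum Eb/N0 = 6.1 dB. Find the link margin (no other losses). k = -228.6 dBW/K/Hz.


C/N0 = EIRP - FSPL + G/T - k = 37.3 - 189.8 + 11.4 - (-228.6)
C/N0 = 87.5000 dB-Hz
R_b = 46.21 Mbps = 4.621e+07 bps -> 10*log10(R_b) = 76.6474 dB-Hz
Eb/N0 = C/N0 - 10*log10(R_b) = 87.5000 - 76.6474 = 10.8526 dB
Margin = Eb/N0 - Eb/N0_req = 10.8526 - 6.1 = 4.7526 dB (link closes)

4.7526 dB


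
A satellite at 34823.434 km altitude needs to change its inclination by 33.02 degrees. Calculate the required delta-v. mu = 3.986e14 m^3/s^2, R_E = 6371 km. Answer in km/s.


r = 41194.4340 km = 4.1194434e+07 m
V = sqrt(mu/r) = 3110.6373 m/s
di = 33.02 deg = 0.5763077 rad
dV = 2*V*sin(di/2) = 2*3110.6373*sin(0.2881539)
dV = 1767.9785 m/s = 1.7680 km/s

1.7680 km/s


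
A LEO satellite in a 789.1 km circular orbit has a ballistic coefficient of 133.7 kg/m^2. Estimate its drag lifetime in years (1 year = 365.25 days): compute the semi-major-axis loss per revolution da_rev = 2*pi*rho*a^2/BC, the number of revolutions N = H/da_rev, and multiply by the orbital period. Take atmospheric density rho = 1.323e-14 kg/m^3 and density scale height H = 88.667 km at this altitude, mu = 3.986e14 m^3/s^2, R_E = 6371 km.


a = R_E + alt = 7160.1000 km = 7.1601e+06 m
da_rev = 2*pi*rho*a^2/BC = 2*pi*1.323e-14*(7.1601e+06)^2/133.7 = 0.0318747275 m per revolution
N = H/da_rev = 88667.0000 m / 0.0318747275 m = 2.7817336e+06 revolutions
P = 2*pi*sqrt(a^3/mu) = 6029.6188 s
lifetime = N*P = 2.7817336e+06 * 6029.6188 = 1.6772793e+10 s = 194129.5483 days
years = 194129.5483 / 365.25 = 531.4977 years

531.4977 years


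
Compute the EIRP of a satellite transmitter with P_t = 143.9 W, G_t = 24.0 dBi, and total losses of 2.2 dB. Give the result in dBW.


Pt = 143.9 W = 21.5806 dBW
EIRP = Pt_dBW + Gt - losses = 21.5806 + 24.0 - 2.2 = 43.3806 dBW

43.3806 dBW


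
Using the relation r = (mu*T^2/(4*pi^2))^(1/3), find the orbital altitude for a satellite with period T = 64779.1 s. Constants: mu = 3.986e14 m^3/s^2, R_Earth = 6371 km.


T = 64779.1 s
r = (mu*T^2/(4*pi^2))^(1/3) = (3.986e14 * 64779.1^2 / (4*pi^2))^(1/3)
r = 3.4861745e+07 m = 34861.7453 km
alt = r - R_E = 34861.7453 - 6371 = 28490.7453 km

28490.7453 km


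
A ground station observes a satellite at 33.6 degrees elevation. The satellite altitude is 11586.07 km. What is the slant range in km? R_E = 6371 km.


h = 11586.07 km, el = 33.6 deg
d = -R_E*sin(el) + sqrt((R_E*sin(el))^2 + 2*R_E*h + h^2)
d = -6371.0000*sin(0.5864306) + sqrt((6371.0000*0.5533915)^2 + 2*6371.0000*11586.07 + 11586.07^2)
d = 13629.4287 km

13629.4287 km


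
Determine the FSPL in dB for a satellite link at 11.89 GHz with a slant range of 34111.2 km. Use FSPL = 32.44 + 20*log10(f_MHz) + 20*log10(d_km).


f = 11.89 GHz = 11890.0000 MHz
d = 34111.2 km
FSPL = 32.44 + 20*log10(11890.0000) + 20*log10(34111.2)
FSPL = 32.44 + 81.5036 + 90.6579
FSPL = 204.6016 dB

204.6016 dB


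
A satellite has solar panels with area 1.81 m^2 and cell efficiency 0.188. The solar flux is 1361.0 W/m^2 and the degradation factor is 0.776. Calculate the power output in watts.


P = area * eta * S * degradation
P = 1.81 * 0.188 * 1361.0 * 0.776
P = 359.3820 W

359.3820 W


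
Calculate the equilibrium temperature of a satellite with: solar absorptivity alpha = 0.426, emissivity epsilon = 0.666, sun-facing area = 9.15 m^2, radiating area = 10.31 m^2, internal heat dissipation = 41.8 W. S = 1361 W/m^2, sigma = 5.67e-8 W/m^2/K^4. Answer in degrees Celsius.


Numerator = alpha*S*A_sun + Q_int = 0.426*1361*9.15 + 41.8 = 5346.8419 W
Denominator = eps*sigma*A_rad = 0.666*5.67e-8*10.31 = 3.8932828e-07 W/K^4
T^4 = 1.3733505e+10 K^4
T = 342.3303 K = 69.1803 C

69.1803 degrees Celsius


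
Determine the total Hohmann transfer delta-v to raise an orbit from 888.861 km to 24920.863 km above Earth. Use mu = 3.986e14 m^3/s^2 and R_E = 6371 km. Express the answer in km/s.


r1 = 7259.8610 km = 7.259861e+06 m
r2 = 31291.8630 km = 3.1291863e+07 m
dv1 = sqrt(mu/r1)*(sqrt(2*r2/(r1+r2)) - 1) = 2031.1319 m/s
dv2 = sqrt(mu/r2)*(1 - sqrt(2*r1/(r1+r2))) = 1378.7193 m/s
total dv = |dv1| + |dv2| = 2031.1319 + 1378.7193 = 3409.8512 m/s = 3.4099 km/s

3.4099 km/s


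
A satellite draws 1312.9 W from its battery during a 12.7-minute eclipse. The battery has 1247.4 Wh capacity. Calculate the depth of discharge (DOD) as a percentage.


E_used = P * t / 60 = 1312.9 * 12.7 / 60 = 277.8972 Wh
DOD = E_used / E_total * 100 = 277.8972 / 1247.4 * 100
DOD = 22.2781 %

22.2781 %


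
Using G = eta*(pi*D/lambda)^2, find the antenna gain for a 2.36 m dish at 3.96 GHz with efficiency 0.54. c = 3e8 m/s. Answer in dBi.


lambda = c/f = 3e8 / 3.96e+09 = 0.07575758 m
G = eta*(pi*D/lambda)^2 = 0.54*(pi*2.36/0.07575758)^2
G = 5172.0817 (linear)
G = 10*log10(5172.0817) = 37.1367 dBi

37.1367 dBi


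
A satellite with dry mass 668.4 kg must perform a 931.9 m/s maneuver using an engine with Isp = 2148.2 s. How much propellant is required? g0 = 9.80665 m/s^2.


ve = Isp * g0 = 2148.2 * 9.80665 = 21066.645530 m/s
mass ratio = exp(dv/ve) = exp(931.9/21066.645530) = 1.04522879
m_prop = m_dry * (mr - 1) = 668.4 * (1.04522879 - 1)
m_prop = 30.2309 kg

30.2309 kg
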